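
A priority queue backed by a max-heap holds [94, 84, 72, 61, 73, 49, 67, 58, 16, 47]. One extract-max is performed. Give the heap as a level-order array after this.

remove root 94; move last element 47 to root → [47, 84, 72, 61, 73, 49, 67, 58, 16]
47 vs larger child 84 at index 1, swap → [84, 47, 72, 61, 73, 49, 67, 58, 16]
47 vs larger child 73 at index 4, swap → [84, 73, 72, 61, 47, 49, 67, 58, 16]

[84, 73, 72, 61, 47, 49, 67, 58, 16]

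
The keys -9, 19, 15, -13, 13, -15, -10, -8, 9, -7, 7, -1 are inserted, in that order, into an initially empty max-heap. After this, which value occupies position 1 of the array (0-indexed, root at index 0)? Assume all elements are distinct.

Insert -9:
  append -9 at index 0 → [-9] (no swap needed)
Insert 19:
  append 19 at index 1 → [-9, 19]
  19 > parent -9 at index 0, swap → [19, -9]
Insert 15:
  append 15 at index 2 → [19, -9, 15] (no swap needed)
Insert -13:
  append -13 at index 3 → [19, -9, 15, -13] (no swap needed)
Insert 13:
  append 13 at index 4 → [19, -9, 15, -13, 13]
  13 > parent -9 at index 1, swap → [19, 13, 15, -13, -9]
Insert -15:
  append -15 at index 5 → [19, 13, 15, -13, -9, -15] (no swap needed)
Insert -10:
  append -10 at index 6 → [19, 13, 15, -13, -9, -15, -10] (no swap needed)
Insert -8:
  append -8 at index 7 → [19, 13, 15, -13, -9, -15, -10, -8]
  -8 > parent -13 at index 3, swap → [19, 13, 15, -8, -9, -15, -10, -13]
Insert 9:
  append 9 at index 8 → [19, 13, 15, -8, -9, -15, -10, -13, 9]
  9 > parent -8 at index 3, swap → [19, 13, 15, 9, -9, -15, -10, -13, -8]
Insert -7:
  append -7 at index 9 → [19, 13, 15, 9, -9, -15, -10, -13, -8, -7]
  -7 > parent -9 at index 4, swap → [19, 13, 15, 9, -7, -15, -10, -13, -8, -9]
Insert 7:
  append 7 at index 10 → [19, 13, 15, 9, -7, -15, -10, -13, -8, -9, 7]
  7 > parent -7 at index 4, swap → [19, 13, 15, 9, 7, -15, -10, -13, -8, -9, -7]
Insert -1:
  append -1 at index 11 → [19, 13, 15, 9, 7, -15, -10, -13, -8, -9, -7, -1]
  -1 > parent -15 at index 5, swap → [19, 13, 15, 9, 7, -1, -10, -13, -8, -9, -7, -15]
resulting array: [19, 13, 15, 9, 7, -1, -10, -13, -8, -9, -7, -15]

13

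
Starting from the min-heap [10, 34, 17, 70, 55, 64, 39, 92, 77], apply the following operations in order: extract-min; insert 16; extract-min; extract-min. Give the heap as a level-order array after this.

[34, 55, 39, 70, 92, 64, 77]

extract-min → returns 10:
  remove root 10; move last element 77 to root → [77, 34, 17, 70, 55, 64, 39, 92]
  77 vs smaller child 17 at index 2, swap → [17, 34, 77, 70, 55, 64, 39, 92]
  77 vs smaller child 39 at index 6, swap → [17, 34, 39, 70, 55, 64, 77, 92]
insert 16:
  append 16 at index 8 → [17, 34, 39, 70, 55, 64, 77, 92, 16]
  16 < parent 70 at index 3, swap → [17, 34, 39, 16, 55, 64, 77, 92, 70]
  16 < parent 34 at index 1, swap → [17, 16, 39, 34, 55, 64, 77, 92, 70]
  16 < parent 17 at index 0, swap → [16, 17, 39, 34, 55, 64, 77, 92, 70]
extract-min → returns 16:
  remove root 16; move last element 70 to root → [70, 17, 39, 34, 55, 64, 77, 92]
  70 vs smaller child 17 at index 1, swap → [17, 70, 39, 34, 55, 64, 77, 92]
  70 vs smaller child 34 at index 3, swap → [17, 34, 39, 70, 55, 64, 77, 92]
extract-min → returns 17:
  remove root 17; move last element 92 to root → [92, 34, 39, 70, 55, 64, 77]
  92 vs smaller child 34 at index 1, swap → [34, 92, 39, 70, 55, 64, 77]
  92 vs smaller child 55 at index 4, swap → [34, 55, 39, 70, 92, 64, 77]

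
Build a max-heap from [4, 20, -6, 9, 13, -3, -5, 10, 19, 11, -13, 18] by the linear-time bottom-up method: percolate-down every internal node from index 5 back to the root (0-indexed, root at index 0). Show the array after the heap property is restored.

[20, 19, 18, 10, 13, -3, -5, 4, 9, 11, -13, -6]

sift down from index 5:
  -3 vs only child 18 at index 11, swap → [4, 20, -6, 9, 13, 18, -5, 10, 19, 11, -13, -3]
sift down from index 4: already satisfies heap property
sift down from index 3:
  9 vs larger child 19 at index 8, swap → [4, 20, -6, 19, 13, 18, -5, 10, 9, 11, -13, -3]
sift down from index 2:
  -6 vs larger child 18 at index 5, swap → [4, 20, 18, 19, 13, -6, -5, 10, 9, 11, -13, -3]
  -6 vs only child -3 at index 11, swap → [4, 20, 18, 19, 13, -3, -5, 10, 9, 11, -13, -6]
sift down from index 1: already satisfies heap property
sift down from index 0:
  4 vs larger child 20 at index 1, swap → [20, 4, 18, 19, 13, -3, -5, 10, 9, 11, -13, -6]
  4 vs larger child 19 at index 3, swap → [20, 19, 18, 4, 13, -3, -5, 10, 9, 11, -13, -6]
  4 vs larger child 10 at index 7, swap → [20, 19, 18, 10, 13, -3, -5, 4, 9, 11, -13, -6]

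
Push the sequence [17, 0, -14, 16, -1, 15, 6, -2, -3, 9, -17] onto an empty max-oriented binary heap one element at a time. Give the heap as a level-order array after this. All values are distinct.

[17, 16, 15, 0, 9, -14, 6, -2, -3, -1, -17]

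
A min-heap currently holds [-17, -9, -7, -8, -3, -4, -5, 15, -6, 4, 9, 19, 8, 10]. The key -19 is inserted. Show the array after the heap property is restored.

[-19, -9, -17, -8, -3, -4, -7, 15, -6, 4, 9, 19, 8, 10, -5]

append -19 at index 14 → [-17, -9, -7, -8, -3, -4, -5, 15, -6, 4, 9, 19, 8, 10, -19]
-19 < parent -5 at index 6, swap → [-17, -9, -7, -8, -3, -4, -19, 15, -6, 4, 9, 19, 8, 10, -5]
-19 < parent -7 at index 2, swap → [-17, -9, -19, -8, -3, -4, -7, 15, -6, 4, 9, 19, 8, 10, -5]
-19 < parent -17 at index 0, swap → [-19, -9, -17, -8, -3, -4, -7, 15, -6, 4, 9, 19, 8, 10, -5]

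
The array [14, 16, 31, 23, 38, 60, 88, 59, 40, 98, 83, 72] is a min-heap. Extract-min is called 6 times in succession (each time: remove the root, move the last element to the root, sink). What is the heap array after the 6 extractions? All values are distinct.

[59, 72, 60, 88, 83, 98]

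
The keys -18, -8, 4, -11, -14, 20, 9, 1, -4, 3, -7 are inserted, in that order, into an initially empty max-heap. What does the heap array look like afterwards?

Insert -18:
  append -18 at index 0 → [-18] (no swap needed)
Insert -8:
  append -8 at index 1 → [-18, -8]
  -8 > parent -18 at index 0, swap → [-8, -18]
Insert 4:
  append 4 at index 2 → [-8, -18, 4]
  4 > parent -8 at index 0, swap → [4, -18, -8]
Insert -11:
  append -11 at index 3 → [4, -18, -8, -11]
  -11 > parent -18 at index 1, swap → [4, -11, -8, -18]
Insert -14:
  append -14 at index 4 → [4, -11, -8, -18, -14] (no swap needed)
Insert 20:
  append 20 at index 5 → [4, -11, -8, -18, -14, 20]
  20 > parent -8 at index 2, swap → [4, -11, 20, -18, -14, -8]
  20 > parent 4 at index 0, swap → [20, -11, 4, -18, -14, -8]
Insert 9:
  append 9 at index 6 → [20, -11, 4, -18, -14, -8, 9]
  9 > parent 4 at index 2, swap → [20, -11, 9, -18, -14, -8, 4]
Insert 1:
  append 1 at index 7 → [20, -11, 9, -18, -14, -8, 4, 1]
  1 > parent -18 at index 3, swap → [20, -11, 9, 1, -14, -8, 4, -18]
  1 > parent -11 at index 1, swap → [20, 1, 9, -11, -14, -8, 4, -18]
Insert -4:
  append -4 at index 8 → [20, 1, 9, -11, -14, -8, 4, -18, -4]
  -4 > parent -11 at index 3, swap → [20, 1, 9, -4, -14, -8, 4, -18, -11]
Insert 3:
  append 3 at index 9 → [20, 1, 9, -4, -14, -8, 4, -18, -11, 3]
  3 > parent -14 at index 4, swap → [20, 1, 9, -4, 3, -8, 4, -18, -11, -14]
  3 > parent 1 at index 1, swap → [20, 3, 9, -4, 1, -8, 4, -18, -11, -14]
Insert -7:
  append -7 at index 10 → [20, 3, 9, -4, 1, -8, 4, -18, -11, -14, -7] (no swap needed)

[20, 3, 9, -4, 1, -8, 4, -18, -11, -14, -7]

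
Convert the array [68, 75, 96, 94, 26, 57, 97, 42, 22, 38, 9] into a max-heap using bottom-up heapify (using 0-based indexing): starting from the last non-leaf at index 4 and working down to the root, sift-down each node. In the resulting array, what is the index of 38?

sift down from index 4:
  26 vs larger child 38 at index 9, swap → [68, 75, 96, 94, 38, 57, 97, 42, 22, 26, 9]
sift down from index 3: already satisfies heap property
sift down from index 2:
  96 vs larger child 97 at index 6, swap → [68, 75, 97, 94, 38, 57, 96, 42, 22, 26, 9]
sift down from index 1:
  75 vs larger child 94 at index 3, swap → [68, 94, 97, 75, 38, 57, 96, 42, 22, 26, 9]
sift down from index 0:
  68 vs larger child 97 at index 2, swap → [97, 94, 68, 75, 38, 57, 96, 42, 22, 26, 9]
  68 vs larger child 96 at index 6, swap → [97, 94, 96, 75, 38, 57, 68, 42, 22, 26, 9]
resulting array: [97, 94, 96, 75, 38, 57, 68, 42, 22, 26, 9]

4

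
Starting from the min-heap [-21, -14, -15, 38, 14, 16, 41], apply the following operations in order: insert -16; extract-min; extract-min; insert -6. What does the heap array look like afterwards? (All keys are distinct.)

[-15, -14, -6, 38, 14, 41, 16]

insert -16:
  append -16 at index 7 → [-21, -14, -15, 38, 14, 16, 41, -16]
  -16 < parent 38 at index 3, swap → [-21, -14, -15, -16, 14, 16, 41, 38]
  -16 < parent -14 at index 1, swap → [-21, -16, -15, -14, 14, 16, 41, 38]
extract-min → returns -21:
  remove root -21; move last element 38 to root → [38, -16, -15, -14, 14, 16, 41]
  38 vs smaller child -16 at index 1, swap → [-16, 38, -15, -14, 14, 16, 41]
  38 vs smaller child -14 at index 3, swap → [-16, -14, -15, 38, 14, 16, 41]
extract-min → returns -16:
  remove root -16; move last element 41 to root → [41, -14, -15, 38, 14, 16]
  41 vs smaller child -15 at index 2, swap → [-15, -14, 41, 38, 14, 16]
  41 vs only child 16 at index 5, swap → [-15, -14, 16, 38, 14, 41]
insert -6:
  append -6 at index 6 → [-15, -14, 16, 38, 14, 41, -6]
  -6 < parent 16 at index 2, swap → [-15, -14, -6, 38, 14, 41, 16]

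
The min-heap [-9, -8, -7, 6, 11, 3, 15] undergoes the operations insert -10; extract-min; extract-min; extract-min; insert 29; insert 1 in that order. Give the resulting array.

insert -10:
  append -10 at index 7 → [-9, -8, -7, 6, 11, 3, 15, -10]
  -10 < parent 6 at index 3, swap → [-9, -8, -7, -10, 11, 3, 15, 6]
  -10 < parent -8 at index 1, swap → [-9, -10, -7, -8, 11, 3, 15, 6]
  -10 < parent -9 at index 0, swap → [-10, -9, -7, -8, 11, 3, 15, 6]
extract-min → returns -10:
  remove root -10; move last element 6 to root → [6, -9, -7, -8, 11, 3, 15]
  6 vs smaller child -9 at index 1, swap → [-9, 6, -7, -8, 11, 3, 15]
  6 vs smaller child -8 at index 3, swap → [-9, -8, -7, 6, 11, 3, 15]
extract-min → returns -9:
  remove root -9; move last element 15 to root → [15, -8, -7, 6, 11, 3]
  15 vs smaller child -8 at index 1, swap → [-8, 15, -7, 6, 11, 3]
  15 vs smaller child 6 at index 3, swap → [-8, 6, -7, 15, 11, 3]
extract-min → returns -8:
  remove root -8; move last element 3 to root → [3, 6, -7, 15, 11]
  3 vs smaller child -7 at index 2, swap → [-7, 6, 3, 15, 11]
insert 29:
  append 29 at index 5 → [-7, 6, 3, 15, 11, 29] (no swap needed)
insert 1:
  append 1 at index 6 → [-7, 6, 3, 15, 11, 29, 1]
  1 < parent 3 at index 2, swap → [-7, 6, 1, 15, 11, 29, 3]

[-7, 6, 1, 15, 11, 29, 3]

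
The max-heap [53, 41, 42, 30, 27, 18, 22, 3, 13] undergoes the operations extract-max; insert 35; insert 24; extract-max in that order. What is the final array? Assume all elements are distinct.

extract-max → returns 53:
  remove root 53; move last element 13 to root → [13, 41, 42, 30, 27, 18, 22, 3]
  13 vs larger child 42 at index 2, swap → [42, 41, 13, 30, 27, 18, 22, 3]
  13 vs larger child 22 at index 6, swap → [42, 41, 22, 30, 27, 18, 13, 3]
insert 35:
  append 35 at index 8 → [42, 41, 22, 30, 27, 18, 13, 3, 35]
  35 > parent 30 at index 3, swap → [42, 41, 22, 35, 27, 18, 13, 3, 30]
insert 24:
  append 24 at index 9 → [42, 41, 22, 35, 27, 18, 13, 3, 30, 24] (no swap needed)
extract-max → returns 42:
  remove root 42; move last element 24 to root → [24, 41, 22, 35, 27, 18, 13, 3, 30]
  24 vs larger child 41 at index 1, swap → [41, 24, 22, 35, 27, 18, 13, 3, 30]
  24 vs larger child 35 at index 3, swap → [41, 35, 22, 24, 27, 18, 13, 3, 30]
  24 vs larger child 30 at index 8, swap → [41, 35, 22, 30, 27, 18, 13, 3, 24]

[41, 35, 22, 30, 27, 18, 13, 3, 24]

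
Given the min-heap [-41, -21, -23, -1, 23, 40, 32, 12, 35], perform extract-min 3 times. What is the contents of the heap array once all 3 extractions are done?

[-1, 12, 32, 35, 23, 40]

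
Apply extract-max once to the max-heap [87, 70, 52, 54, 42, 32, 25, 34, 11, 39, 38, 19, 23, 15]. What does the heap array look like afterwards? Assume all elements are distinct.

[70, 54, 52, 34, 42, 32, 25, 15, 11, 39, 38, 19, 23]

remove root 87; move last element 15 to root → [15, 70, 52, 54, 42, 32, 25, 34, 11, 39, 38, 19, 23]
15 vs larger child 70 at index 1, swap → [70, 15, 52, 54, 42, 32, 25, 34, 11, 39, 38, 19, 23]
15 vs larger child 54 at index 3, swap → [70, 54, 52, 15, 42, 32, 25, 34, 11, 39, 38, 19, 23]
15 vs larger child 34 at index 7, swap → [70, 54, 52, 34, 42, 32, 25, 15, 11, 39, 38, 19, 23]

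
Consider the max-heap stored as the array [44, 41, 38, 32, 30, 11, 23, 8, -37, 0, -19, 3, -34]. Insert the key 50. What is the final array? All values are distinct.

append 50 at index 13 → [44, 41, 38, 32, 30, 11, 23, 8, -37, 0, -19, 3, -34, 50]
50 > parent 23 at index 6, swap → [44, 41, 38, 32, 30, 11, 50, 8, -37, 0, -19, 3, -34, 23]
50 > parent 38 at index 2, swap → [44, 41, 50, 32, 30, 11, 38, 8, -37, 0, -19, 3, -34, 23]
50 > parent 44 at index 0, swap → [50, 41, 44, 32, 30, 11, 38, 8, -37, 0, -19, 3, -34, 23]

[50, 41, 44, 32, 30, 11, 38, 8, -37, 0, -19, 3, -34, 23]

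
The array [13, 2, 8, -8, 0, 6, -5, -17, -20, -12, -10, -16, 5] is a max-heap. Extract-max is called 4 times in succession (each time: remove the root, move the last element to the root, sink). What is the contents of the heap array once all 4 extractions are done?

[2, 0, -5, -8, -12, -16, -10, -17, -20]

extract-max #1 returns 13:
  remove root 13; move last element 5 to root → [5, 2, 8, -8, 0, 6, -5, -17, -20, -12, -10, -16]
  5 vs larger child 8 at index 2, swap → [8, 2, 5, -8, 0, 6, -5, -17, -20, -12, -10, -16]
  5 vs larger child 6 at index 5, swap → [8, 2, 6, -8, 0, 5, -5, -17, -20, -12, -10, -16]
extract-max #2 returns 8:
  remove root 8; move last element -16 to root → [-16, 2, 6, -8, 0, 5, -5, -17, -20, -12, -10]
  -16 vs larger child 6 at index 2, swap → [6, 2, -16, -8, 0, 5, -5, -17, -20, -12, -10]
  -16 vs larger child 5 at index 5, swap → [6, 2, 5, -8, 0, -16, -5, -17, -20, -12, -10]
extract-max #3 returns 6:
  remove root 6; move last element -10 to root → [-10, 2, 5, -8, 0, -16, -5, -17, -20, -12]
  -10 vs larger child 5 at index 2, swap → [5, 2, -10, -8, 0, -16, -5, -17, -20, -12]
  -10 vs larger child -5 at index 6, swap → [5, 2, -5, -8, 0, -16, -10, -17, -20, -12]
extract-max #4 returns 5:
  remove root 5; move last element -12 to root → [-12, 2, -5, -8, 0, -16, -10, -17, -20]
  -12 vs larger child 2 at index 1, swap → [2, -12, -5, -8, 0, -16, -10, -17, -20]
  -12 vs larger child 0 at index 4, swap → [2, 0, -5, -8, -12, -16, -10, -17, -20]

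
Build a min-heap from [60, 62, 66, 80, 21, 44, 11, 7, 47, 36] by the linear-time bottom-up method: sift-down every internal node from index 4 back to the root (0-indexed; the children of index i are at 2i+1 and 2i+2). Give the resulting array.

[7, 21, 11, 47, 36, 44, 66, 80, 62, 60]

sift down from index 4: already satisfies heap property
sift down from index 3:
  80 vs smaller child 7 at index 7, swap → [60, 62, 66, 7, 21, 44, 11, 80, 47, 36]
sift down from index 2:
  66 vs smaller child 11 at index 6, swap → [60, 62, 11, 7, 21, 44, 66, 80, 47, 36]
sift down from index 1:
  62 vs smaller child 7 at index 3, swap → [60, 7, 11, 62, 21, 44, 66, 80, 47, 36]
  62 vs smaller child 47 at index 8, swap → [60, 7, 11, 47, 21, 44, 66, 80, 62, 36]
sift down from index 0:
  60 vs smaller child 7 at index 1, swap → [7, 60, 11, 47, 21, 44, 66, 80, 62, 36]
  60 vs smaller child 21 at index 4, swap → [7, 21, 11, 47, 60, 44, 66, 80, 62, 36]
  60 vs only child 36 at index 9, swap → [7, 21, 11, 47, 36, 44, 66, 80, 62, 60]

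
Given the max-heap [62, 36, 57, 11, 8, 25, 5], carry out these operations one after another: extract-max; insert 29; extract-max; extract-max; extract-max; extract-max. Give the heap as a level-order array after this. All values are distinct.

[11, 8, 5]

extract-max → returns 62:
  remove root 62; move last element 5 to root → [5, 36, 57, 11, 8, 25]
  5 vs larger child 57 at index 2, swap → [57, 36, 5, 11, 8, 25]
  5 vs only child 25 at index 5, swap → [57, 36, 25, 11, 8, 5]
insert 29:
  append 29 at index 6 → [57, 36, 25, 11, 8, 5, 29]
  29 > parent 25 at index 2, swap → [57, 36, 29, 11, 8, 5, 25]
extract-max → returns 57:
  remove root 57; move last element 25 to root → [25, 36, 29, 11, 8, 5]
  25 vs larger child 36 at index 1, swap → [36, 25, 29, 11, 8, 5]
extract-max → returns 36:
  remove root 36; move last element 5 to root → [5, 25, 29, 11, 8]
  5 vs larger child 29 at index 2, swap → [29, 25, 5, 11, 8]
extract-max → returns 29:
  remove root 29; move last element 8 to root → [8, 25, 5, 11]
  8 vs larger child 25 at index 1, swap → [25, 8, 5, 11]
  8 vs only child 11 at index 3, swap → [25, 11, 5, 8]
extract-max → returns 25:
  remove root 25; move last element 8 to root → [8, 11, 5]
  8 vs larger child 11 at index 1, swap → [11, 8, 5]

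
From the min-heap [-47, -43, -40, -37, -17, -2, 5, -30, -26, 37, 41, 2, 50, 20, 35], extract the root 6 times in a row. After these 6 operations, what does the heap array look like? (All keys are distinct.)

extract-min #1 returns -47:
  remove root -47; move last element 35 to root → [35, -43, -40, -37, -17, -2, 5, -30, -26, 37, 41, 2, 50, 20]
  35 vs smaller child -43 at index 1, swap → [-43, 35, -40, -37, -17, -2, 5, -30, -26, 37, 41, 2, 50, 20]
  35 vs smaller child -37 at index 3, swap → [-43, -37, -40, 35, -17, -2, 5, -30, -26, 37, 41, 2, 50, 20]
  35 vs smaller child -30 at index 7, swap → [-43, -37, -40, -30, -17, -2, 5, 35, -26, 37, 41, 2, 50, 20]
extract-min #2 returns -43:
  remove root -43; move last element 20 to root → [20, -37, -40, -30, -17, -2, 5, 35, -26, 37, 41, 2, 50]
  20 vs smaller child -40 at index 2, swap → [-40, -37, 20, -30, -17, -2, 5, 35, -26, 37, 41, 2, 50]
  20 vs smaller child -2 at index 5, swap → [-40, -37, -2, -30, -17, 20, 5, 35, -26, 37, 41, 2, 50]
  20 vs smaller child 2 at index 11, swap → [-40, -37, -2, -30, -17, 2, 5, 35, -26, 37, 41, 20, 50]
extract-min #3 returns -40:
  remove root -40; move last element 50 to root → [50, -37, -2, -30, -17, 2, 5, 35, -26, 37, 41, 20]
  50 vs smaller child -37 at index 1, swap → [-37, 50, -2, -30, -17, 2, 5, 35, -26, 37, 41, 20]
  50 vs smaller child -30 at index 3, swap → [-37, -30, -2, 50, -17, 2, 5, 35, -26, 37, 41, 20]
  50 vs smaller child -26 at index 8, swap → [-37, -30, -2, -26, -17, 2, 5, 35, 50, 37, 41, 20]
extract-min #4 returns -37:
  remove root -37; move last element 20 to root → [20, -30, -2, -26, -17, 2, 5, 35, 50, 37, 41]
  20 vs smaller child -30 at index 1, swap → [-30, 20, -2, -26, -17, 2, 5, 35, 50, 37, 41]
  20 vs smaller child -26 at index 3, swap → [-30, -26, -2, 20, -17, 2, 5, 35, 50, 37, 41]
extract-min #5 returns -30:
  remove root -30; move last element 41 to root → [41, -26, -2, 20, -17, 2, 5, 35, 50, 37]
  41 vs smaller child -26 at index 1, swap → [-26, 41, -2, 20, -17, 2, 5, 35, 50, 37]
  41 vs smaller child -17 at index 4, swap → [-26, -17, -2, 20, 41, 2, 5, 35, 50, 37]
  41 vs only child 37 at index 9, swap → [-26, -17, -2, 20, 37, 2, 5, 35, 50, 41]
extract-min #6 returns -26:
  remove root -26; move last element 41 to root → [41, -17, -2, 20, 37, 2, 5, 35, 50]
  41 vs smaller child -17 at index 1, swap → [-17, 41, -2, 20, 37, 2, 5, 35, 50]
  41 vs smaller child 20 at index 3, swap → [-17, 20, -2, 41, 37, 2, 5, 35, 50]
  41 vs smaller child 35 at index 7, swap → [-17, 20, -2, 35, 37, 2, 5, 41, 50]

[-17, 20, -2, 35, 37, 2, 5, 41, 50]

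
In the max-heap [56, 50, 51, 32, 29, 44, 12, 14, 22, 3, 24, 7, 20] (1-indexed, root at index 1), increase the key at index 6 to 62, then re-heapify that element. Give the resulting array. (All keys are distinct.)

[62, 50, 56, 32, 29, 51, 12, 14, 22, 3, 24, 7, 20]

set index 6 from 44 to 62 → [56, 50, 51, 32, 29, 62, 12, 14, 22, 3, 24, 7, 20]
62 > parent 51 at index 3, swap → [56, 50, 62, 32, 29, 51, 12, 14, 22, 3, 24, 7, 20]
62 > parent 56 at index 1, swap → [62, 50, 56, 32, 29, 51, 12, 14, 22, 3, 24, 7, 20]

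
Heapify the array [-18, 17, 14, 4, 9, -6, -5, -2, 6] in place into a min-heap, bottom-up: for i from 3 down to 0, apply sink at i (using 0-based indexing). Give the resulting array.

sift down from index 3:
  4 vs smaller child -2 at index 7, swap → [-18, 17, 14, -2, 9, -6, -5, 4, 6]
sift down from index 2:
  14 vs smaller child -6 at index 5, swap → [-18, 17, -6, -2, 9, 14, -5, 4, 6]
sift down from index 1:
  17 vs smaller child -2 at index 3, swap → [-18, -2, -6, 17, 9, 14, -5, 4, 6]
  17 vs smaller child 4 at index 7, swap → [-18, -2, -6, 4, 9, 14, -5, 17, 6]
sift down from index 0: already satisfies heap property

[-18, -2, -6, 4, 9, 14, -5, 17, 6]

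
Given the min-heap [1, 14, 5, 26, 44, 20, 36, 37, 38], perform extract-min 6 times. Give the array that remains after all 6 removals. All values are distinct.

extract-min #1 returns 1:
  remove root 1; move last element 38 to root → [38, 14, 5, 26, 44, 20, 36, 37]
  38 vs smaller child 5 at index 2, swap → [5, 14, 38, 26, 44, 20, 36, 37]
  38 vs smaller child 20 at index 5, swap → [5, 14, 20, 26, 44, 38, 36, 37]
extract-min #2 returns 5:
  remove root 5; move last element 37 to root → [37, 14, 20, 26, 44, 38, 36]
  37 vs smaller child 14 at index 1, swap → [14, 37, 20, 26, 44, 38, 36]
  37 vs smaller child 26 at index 3, swap → [14, 26, 20, 37, 44, 38, 36]
extract-min #3 returns 14:
  remove root 14; move last element 36 to root → [36, 26, 20, 37, 44, 38]
  36 vs smaller child 20 at index 2, swap → [20, 26, 36, 37, 44, 38]
extract-min #4 returns 20:
  remove root 20; move last element 38 to root → [38, 26, 36, 37, 44]
  38 vs smaller child 26 at index 1, swap → [26, 38, 36, 37, 44]
  38 vs smaller child 37 at index 3, swap → [26, 37, 36, 38, 44]
extract-min #5 returns 26:
  remove root 26; move last element 44 to root → [44, 37, 36, 38]
  44 vs smaller child 36 at index 2, swap → [36, 37, 44, 38]
extract-min #6 returns 36:
  remove root 36; move last element 38 to root → [38, 37, 44]
  38 vs smaller child 37 at index 1, swap → [37, 38, 44]

[37, 38, 44]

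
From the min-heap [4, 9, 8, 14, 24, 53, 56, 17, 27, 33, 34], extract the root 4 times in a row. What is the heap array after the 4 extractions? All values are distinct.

[17, 24, 34, 27, 33, 53, 56]

extract-min #1 returns 4:
  remove root 4; move last element 34 to root → [34, 9, 8, 14, 24, 53, 56, 17, 27, 33]
  34 vs smaller child 8 at index 2, swap → [8, 9, 34, 14, 24, 53, 56, 17, 27, 33]
extract-min #2 returns 8:
  remove root 8; move last element 33 to root → [33, 9, 34, 14, 24, 53, 56, 17, 27]
  33 vs smaller child 9 at index 1, swap → [9, 33, 34, 14, 24, 53, 56, 17, 27]
  33 vs smaller child 14 at index 3, swap → [9, 14, 34, 33, 24, 53, 56, 17, 27]
  33 vs smaller child 17 at index 7, swap → [9, 14, 34, 17, 24, 53, 56, 33, 27]
extract-min #3 returns 9:
  remove root 9; move last element 27 to root → [27, 14, 34, 17, 24, 53, 56, 33]
  27 vs smaller child 14 at index 1, swap → [14, 27, 34, 17, 24, 53, 56, 33]
  27 vs smaller child 17 at index 3, swap → [14, 17, 34, 27, 24, 53, 56, 33]
extract-min #4 returns 14:
  remove root 14; move last element 33 to root → [33, 17, 34, 27, 24, 53, 56]
  33 vs smaller child 17 at index 1, swap → [17, 33, 34, 27, 24, 53, 56]
  33 vs smaller child 24 at index 4, swap → [17, 24, 34, 27, 33, 53, 56]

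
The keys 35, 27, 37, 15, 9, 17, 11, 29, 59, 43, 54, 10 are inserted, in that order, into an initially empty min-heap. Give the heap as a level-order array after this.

Insert 35:
  append 35 at index 0 → [35] (no swap needed)
Insert 27:
  append 27 at index 1 → [35, 27]
  27 < parent 35 at index 0, swap → [27, 35]
Insert 37:
  append 37 at index 2 → [27, 35, 37] (no swap needed)
Insert 15:
  append 15 at index 3 → [27, 35, 37, 15]
  15 < parent 35 at index 1, swap → [27, 15, 37, 35]
  15 < parent 27 at index 0, swap → [15, 27, 37, 35]
Insert 9:
  append 9 at index 4 → [15, 27, 37, 35, 9]
  9 < parent 27 at index 1, swap → [15, 9, 37, 35, 27]
  9 < parent 15 at index 0, swap → [9, 15, 37, 35, 27]
Insert 17:
  append 17 at index 5 → [9, 15, 37, 35, 27, 17]
  17 < parent 37 at index 2, swap → [9, 15, 17, 35, 27, 37]
Insert 11:
  append 11 at index 6 → [9, 15, 17, 35, 27, 37, 11]
  11 < parent 17 at index 2, swap → [9, 15, 11, 35, 27, 37, 17]
Insert 29:
  append 29 at index 7 → [9, 15, 11, 35, 27, 37, 17, 29]
  29 < parent 35 at index 3, swap → [9, 15, 11, 29, 27, 37, 17, 35]
Insert 59:
  append 59 at index 8 → [9, 15, 11, 29, 27, 37, 17, 35, 59] (no swap needed)
Insert 43:
  append 43 at index 9 → [9, 15, 11, 29, 27, 37, 17, 35, 59, 43] (no swap needed)
Insert 54:
  append 54 at index 10 → [9, 15, 11, 29, 27, 37, 17, 35, 59, 43, 54] (no swap needed)
Insert 10:
  append 10 at index 11 → [9, 15, 11, 29, 27, 37, 17, 35, 59, 43, 54, 10]
  10 < parent 37 at index 5, swap → [9, 15, 11, 29, 27, 10, 17, 35, 59, 43, 54, 37]
  10 < parent 11 at index 2, swap → [9, 15, 10, 29, 27, 11, 17, 35, 59, 43, 54, 37]

[9, 15, 10, 29, 27, 11, 17, 35, 59, 43, 54, 37]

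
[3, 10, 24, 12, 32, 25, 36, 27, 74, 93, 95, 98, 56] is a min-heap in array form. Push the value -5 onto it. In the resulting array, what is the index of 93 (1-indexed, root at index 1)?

append -5 at index 14 → [3, 10, 24, 12, 32, 25, 36, 27, 74, 93, 95, 98, 56, -5]
-5 < parent 36 at index 7, swap → [3, 10, 24, 12, 32, 25, -5, 27, 74, 93, 95, 98, 56, 36]
-5 < parent 24 at index 3, swap → [3, 10, -5, 12, 32, 25, 24, 27, 74, 93, 95, 98, 56, 36]
-5 < parent 3 at index 1, swap → [-5, 10, 3, 12, 32, 25, 24, 27, 74, 93, 95, 98, 56, 36]
resulting array: [-5, 10, 3, 12, 32, 25, 24, 27, 74, 93, 95, 98, 56, 36]

10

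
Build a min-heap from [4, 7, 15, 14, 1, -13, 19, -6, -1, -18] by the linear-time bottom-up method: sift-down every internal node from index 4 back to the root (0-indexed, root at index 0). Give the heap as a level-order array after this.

sift down from index 4:
  1 vs only child -18 at index 9, swap → [4, 7, 15, 14, -18, -13, 19, -6, -1, 1]
sift down from index 3:
  14 vs smaller child -6 at index 7, swap → [4, 7, 15, -6, -18, -13, 19, 14, -1, 1]
sift down from index 2:
  15 vs smaller child -13 at index 5, swap → [4, 7, -13, -6, -18, 15, 19, 14, -1, 1]
sift down from index 1:
  7 vs smaller child -18 at index 4, swap → [4, -18, -13, -6, 7, 15, 19, 14, -1, 1]
  7 vs only child 1 at index 9, swap → [4, -18, -13, -6, 1, 15, 19, 14, -1, 7]
sift down from index 0:
  4 vs smaller child -18 at index 1, swap → [-18, 4, -13, -6, 1, 15, 19, 14, -1, 7]
  4 vs smaller child -6 at index 3, swap → [-18, -6, -13, 4, 1, 15, 19, 14, -1, 7]
  4 vs smaller child -1 at index 8, swap → [-18, -6, -13, -1, 1, 15, 19, 14, 4, 7]

[-18, -6, -13, -1, 1, 15, 19, 14, 4, 7]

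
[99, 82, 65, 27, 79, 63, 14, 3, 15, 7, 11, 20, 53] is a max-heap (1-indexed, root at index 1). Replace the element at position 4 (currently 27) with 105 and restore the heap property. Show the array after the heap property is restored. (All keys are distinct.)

set index 4 from 27 to 105 → [99, 82, 65, 105, 79, 63, 14, 3, 15, 7, 11, 20, 53]
105 > parent 82 at index 2, swap → [99, 105, 65, 82, 79, 63, 14, 3, 15, 7, 11, 20, 53]
105 > parent 99 at index 1, swap → [105, 99, 65, 82, 79, 63, 14, 3, 15, 7, 11, 20, 53]

[105, 99, 65, 82, 79, 63, 14, 3, 15, 7, 11, 20, 53]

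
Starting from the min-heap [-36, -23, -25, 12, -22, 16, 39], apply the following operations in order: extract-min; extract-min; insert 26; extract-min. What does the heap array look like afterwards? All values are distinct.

[-22, 12, 16, 26, 39]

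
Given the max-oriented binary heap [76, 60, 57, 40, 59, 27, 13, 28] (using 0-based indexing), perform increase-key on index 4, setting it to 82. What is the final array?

set index 4 from 59 to 82 → [76, 60, 57, 40, 82, 27, 13, 28]
82 > parent 60 at index 1, swap → [76, 82, 57, 40, 60, 27, 13, 28]
82 > parent 76 at index 0, swap → [82, 76, 57, 40, 60, 27, 13, 28]

[82, 76, 57, 40, 60, 27, 13, 28]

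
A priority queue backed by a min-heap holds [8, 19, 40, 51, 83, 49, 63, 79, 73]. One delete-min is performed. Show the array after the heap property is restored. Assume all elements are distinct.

remove root 8; move last element 73 to root → [73, 19, 40, 51, 83, 49, 63, 79]
73 vs smaller child 19 at index 1, swap → [19, 73, 40, 51, 83, 49, 63, 79]
73 vs smaller child 51 at index 3, swap → [19, 51, 40, 73, 83, 49, 63, 79]

[19, 51, 40, 73, 83, 49, 63, 79]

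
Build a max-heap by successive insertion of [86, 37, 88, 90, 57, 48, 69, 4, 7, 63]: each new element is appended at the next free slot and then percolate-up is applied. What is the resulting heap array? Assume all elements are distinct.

[90, 88, 86, 37, 63, 48, 69, 4, 7, 57]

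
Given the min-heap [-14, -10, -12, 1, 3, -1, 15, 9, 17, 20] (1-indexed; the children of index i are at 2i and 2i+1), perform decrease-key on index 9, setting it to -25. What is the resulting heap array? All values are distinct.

[-25, -14, -12, -10, 3, -1, 15, 9, 1, 20]

set index 9 from 17 to -25 → [-14, -10, -12, 1, 3, -1, 15, 9, -25, 20]
-25 < parent 1 at index 4, swap → [-14, -10, -12, -25, 3, -1, 15, 9, 1, 20]
-25 < parent -10 at index 2, swap → [-14, -25, -12, -10, 3, -1, 15, 9, 1, 20]
-25 < parent -14 at index 1, swap → [-25, -14, -12, -10, 3, -1, 15, 9, 1, 20]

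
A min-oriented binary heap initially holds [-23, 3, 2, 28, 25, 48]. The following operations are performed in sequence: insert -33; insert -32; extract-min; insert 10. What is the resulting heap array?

[-32, 3, -23, 10, 25, 48, 2, 28]

insert -33:
  append -33 at index 6 → [-23, 3, 2, 28, 25, 48, -33]
  -33 < parent 2 at index 2, swap → [-23, 3, -33, 28, 25, 48, 2]
  -33 < parent -23 at index 0, swap → [-33, 3, -23, 28, 25, 48, 2]
insert -32:
  append -32 at index 7 → [-33, 3, -23, 28, 25, 48, 2, -32]
  -32 < parent 28 at index 3, swap → [-33, 3, -23, -32, 25, 48, 2, 28]
  -32 < parent 3 at index 1, swap → [-33, -32, -23, 3, 25, 48, 2, 28]
extract-min → returns -33:
  remove root -33; move last element 28 to root → [28, -32, -23, 3, 25, 48, 2]
  28 vs smaller child -32 at index 1, swap → [-32, 28, -23, 3, 25, 48, 2]
  28 vs smaller child 3 at index 3, swap → [-32, 3, -23, 28, 25, 48, 2]
insert 10:
  append 10 at index 7 → [-32, 3, -23, 28, 25, 48, 2, 10]
  10 < parent 28 at index 3, swap → [-32, 3, -23, 10, 25, 48, 2, 28]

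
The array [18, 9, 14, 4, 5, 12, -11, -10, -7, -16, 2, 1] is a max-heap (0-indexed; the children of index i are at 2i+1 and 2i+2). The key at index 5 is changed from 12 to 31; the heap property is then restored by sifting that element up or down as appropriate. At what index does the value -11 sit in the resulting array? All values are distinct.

6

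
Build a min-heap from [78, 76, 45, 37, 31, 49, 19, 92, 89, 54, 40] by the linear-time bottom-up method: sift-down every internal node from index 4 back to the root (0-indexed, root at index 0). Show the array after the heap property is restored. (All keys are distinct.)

[19, 31, 45, 37, 40, 49, 78, 92, 89, 54, 76]

sift down from index 4: already satisfies heap property
sift down from index 3: already satisfies heap property
sift down from index 2:
  45 vs smaller child 19 at index 6, swap → [78, 76, 19, 37, 31, 49, 45, 92, 89, 54, 40]
sift down from index 1:
  76 vs smaller child 31 at index 4, swap → [78, 31, 19, 37, 76, 49, 45, 92, 89, 54, 40]
  76 vs smaller child 40 at index 10, swap → [78, 31, 19, 37, 40, 49, 45, 92, 89, 54, 76]
sift down from index 0:
  78 vs smaller child 19 at index 2, swap → [19, 31, 78, 37, 40, 49, 45, 92, 89, 54, 76]
  78 vs smaller child 45 at index 6, swap → [19, 31, 45, 37, 40, 49, 78, 92, 89, 54, 76]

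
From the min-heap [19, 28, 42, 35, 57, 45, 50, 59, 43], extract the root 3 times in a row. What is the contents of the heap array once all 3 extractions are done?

extract-min #1 returns 19:
  remove root 19; move last element 43 to root → [43, 28, 42, 35, 57, 45, 50, 59]
  43 vs smaller child 28 at index 1, swap → [28, 43, 42, 35, 57, 45, 50, 59]
  43 vs smaller child 35 at index 3, swap → [28, 35, 42, 43, 57, 45, 50, 59]
extract-min #2 returns 28:
  remove root 28; move last element 59 to root → [59, 35, 42, 43, 57, 45, 50]
  59 vs smaller child 35 at index 1, swap → [35, 59, 42, 43, 57, 45, 50]
  59 vs smaller child 43 at index 3, swap → [35, 43, 42, 59, 57, 45, 50]
extract-min #3 returns 35:
  remove root 35; move last element 50 to root → [50, 43, 42, 59, 57, 45]
  50 vs smaller child 42 at index 2, swap → [42, 43, 50, 59, 57, 45]
  50 vs only child 45 at index 5, swap → [42, 43, 45, 59, 57, 50]

[42, 43, 45, 59, 57, 50]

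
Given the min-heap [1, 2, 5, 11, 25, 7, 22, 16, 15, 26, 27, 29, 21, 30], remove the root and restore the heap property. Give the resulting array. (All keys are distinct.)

remove root 1; move last element 30 to root → [30, 2, 5, 11, 25, 7, 22, 16, 15, 26, 27, 29, 21]
30 vs smaller child 2 at index 1, swap → [2, 30, 5, 11, 25, 7, 22, 16, 15, 26, 27, 29, 21]
30 vs smaller child 11 at index 3, swap → [2, 11, 5, 30, 25, 7, 22, 16, 15, 26, 27, 29, 21]
30 vs smaller child 15 at index 8, swap → [2, 11, 5, 15, 25, 7, 22, 16, 30, 26, 27, 29, 21]

[2, 11, 5, 15, 25, 7, 22, 16, 30, 26, 27, 29, 21]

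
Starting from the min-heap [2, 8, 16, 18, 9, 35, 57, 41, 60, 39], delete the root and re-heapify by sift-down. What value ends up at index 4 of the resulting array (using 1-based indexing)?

remove root 2; move last element 39 to root → [39, 8, 16, 18, 9, 35, 57, 41, 60]
39 vs smaller child 8 at index 2, swap → [8, 39, 16, 18, 9, 35, 57, 41, 60]
39 vs smaller child 9 at index 5, swap → [8, 9, 16, 18, 39, 35, 57, 41, 60]
resulting array: [8, 9, 16, 18, 39, 35, 57, 41, 60]

18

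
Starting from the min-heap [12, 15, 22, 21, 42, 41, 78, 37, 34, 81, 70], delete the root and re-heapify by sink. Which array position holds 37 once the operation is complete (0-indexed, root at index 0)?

remove root 12; move last element 70 to root → [70, 15, 22, 21, 42, 41, 78, 37, 34, 81]
70 vs smaller child 15 at index 1, swap → [15, 70, 22, 21, 42, 41, 78, 37, 34, 81]
70 vs smaller child 21 at index 3, swap → [15, 21, 22, 70, 42, 41, 78, 37, 34, 81]
70 vs smaller child 34 at index 8, swap → [15, 21, 22, 34, 42, 41, 78, 37, 70, 81]
resulting array: [15, 21, 22, 34, 42, 41, 78, 37, 70, 81]

7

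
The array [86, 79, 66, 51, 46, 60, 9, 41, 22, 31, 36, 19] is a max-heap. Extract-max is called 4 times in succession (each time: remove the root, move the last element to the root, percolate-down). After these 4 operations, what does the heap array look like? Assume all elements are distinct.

extract-max #1 returns 86:
  remove root 86; move last element 19 to root → [19, 79, 66, 51, 46, 60, 9, 41, 22, 31, 36]
  19 vs larger child 79 at index 1, swap → [79, 19, 66, 51, 46, 60, 9, 41, 22, 31, 36]
  19 vs larger child 51 at index 3, swap → [79, 51, 66, 19, 46, 60, 9, 41, 22, 31, 36]
  19 vs larger child 41 at index 7, swap → [79, 51, 66, 41, 46, 60, 9, 19, 22, 31, 36]
extract-max #2 returns 79:
  remove root 79; move last element 36 to root → [36, 51, 66, 41, 46, 60, 9, 19, 22, 31]
  36 vs larger child 66 at index 2, swap → [66, 51, 36, 41, 46, 60, 9, 19, 22, 31]
  36 vs larger child 60 at index 5, swap → [66, 51, 60, 41, 46, 36, 9, 19, 22, 31]
extract-max #3 returns 66:
  remove root 66; move last element 31 to root → [31, 51, 60, 41, 46, 36, 9, 19, 22]
  31 vs larger child 60 at index 2, swap → [60, 51, 31, 41, 46, 36, 9, 19, 22]
  31 vs larger child 36 at index 5, swap → [60, 51, 36, 41, 46, 31, 9, 19, 22]
extract-max #4 returns 60:
  remove root 60; move last element 22 to root → [22, 51, 36, 41, 46, 31, 9, 19]
  22 vs larger child 51 at index 1, swap → [51, 22, 36, 41, 46, 31, 9, 19]
  22 vs larger child 46 at index 4, swap → [51, 46, 36, 41, 22, 31, 9, 19]

[51, 46, 36, 41, 22, 31, 9, 19]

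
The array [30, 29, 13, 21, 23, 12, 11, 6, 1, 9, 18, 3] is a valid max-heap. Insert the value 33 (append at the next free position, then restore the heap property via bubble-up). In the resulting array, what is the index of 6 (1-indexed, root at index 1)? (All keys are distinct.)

append 33 at index 13 → [30, 29, 13, 21, 23, 12, 11, 6, 1, 9, 18, 3, 33]
33 > parent 12 at index 6, swap → [30, 29, 13, 21, 23, 33, 11, 6, 1, 9, 18, 3, 12]
33 > parent 13 at index 3, swap → [30, 29, 33, 21, 23, 13, 11, 6, 1, 9, 18, 3, 12]
33 > parent 30 at index 1, swap → [33, 29, 30, 21, 23, 13, 11, 6, 1, 9, 18, 3, 12]
resulting array: [33, 29, 30, 21, 23, 13, 11, 6, 1, 9, 18, 3, 12]

8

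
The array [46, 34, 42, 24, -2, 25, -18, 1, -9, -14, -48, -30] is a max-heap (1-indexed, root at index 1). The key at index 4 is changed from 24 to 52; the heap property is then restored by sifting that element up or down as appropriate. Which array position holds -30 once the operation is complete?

12

set index 4 from 24 to 52 → [46, 34, 42, 52, -2, 25, -18, 1, -9, -14, -48, -30]
52 > parent 34 at index 2, swap → [46, 52, 42, 34, -2, 25, -18, 1, -9, -14, -48, -30]
52 > parent 46 at index 1, swap → [52, 46, 42, 34, -2, 25, -18, 1, -9, -14, -48, -30]
resulting array: [52, 46, 42, 34, -2, 25, -18, 1, -9, -14, -48, -30]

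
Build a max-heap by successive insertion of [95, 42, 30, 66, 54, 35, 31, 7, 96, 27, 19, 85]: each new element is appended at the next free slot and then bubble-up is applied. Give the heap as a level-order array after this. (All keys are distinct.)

Insert 95:
  append 95 at index 0 → [95] (no swap needed)
Insert 42:
  append 42 at index 1 → [95, 42] (no swap needed)
Insert 30:
  append 30 at index 2 → [95, 42, 30] (no swap needed)
Insert 66:
  append 66 at index 3 → [95, 42, 30, 66]
  66 > parent 42 at index 1, swap → [95, 66, 30, 42]
Insert 54:
  append 54 at index 4 → [95, 66, 30, 42, 54] (no swap needed)
Insert 35:
  append 35 at index 5 → [95, 66, 30, 42, 54, 35]
  35 > parent 30 at index 2, swap → [95, 66, 35, 42, 54, 30]
Insert 31:
  append 31 at index 6 → [95, 66, 35, 42, 54, 30, 31] (no swap needed)
Insert 7:
  append 7 at index 7 → [95, 66, 35, 42, 54, 30, 31, 7] (no swap needed)
Insert 96:
  append 96 at index 8 → [95, 66, 35, 42, 54, 30, 31, 7, 96]
  96 > parent 42 at index 3, swap → [95, 66, 35, 96, 54, 30, 31, 7, 42]
  96 > parent 66 at index 1, swap → [95, 96, 35, 66, 54, 30, 31, 7, 42]
  96 > parent 95 at index 0, swap → [96, 95, 35, 66, 54, 30, 31, 7, 42]
Insert 27:
  append 27 at index 9 → [96, 95, 35, 66, 54, 30, 31, 7, 42, 27] (no swap needed)
Insert 19:
  append 19 at index 10 → [96, 95, 35, 66, 54, 30, 31, 7, 42, 27, 19] (no swap needed)
Insert 85:
  append 85 at index 11 → [96, 95, 35, 66, 54, 30, 31, 7, 42, 27, 19, 85]
  85 > parent 30 at index 5, swap → [96, 95, 35, 66, 54, 85, 31, 7, 42, 27, 19, 30]
  85 > parent 35 at index 2, swap → [96, 95, 85, 66, 54, 35, 31, 7, 42, 27, 19, 30]

[96, 95, 85, 66, 54, 35, 31, 7, 42, 27, 19, 30]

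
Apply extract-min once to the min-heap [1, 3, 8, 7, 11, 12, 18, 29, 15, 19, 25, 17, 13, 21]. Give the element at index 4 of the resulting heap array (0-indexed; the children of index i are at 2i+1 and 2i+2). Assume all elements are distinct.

11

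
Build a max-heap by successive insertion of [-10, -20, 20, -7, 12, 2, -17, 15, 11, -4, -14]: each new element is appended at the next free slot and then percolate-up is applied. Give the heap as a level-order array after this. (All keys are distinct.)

[20, 15, 2, 12, -4, -10, -17, -20, 11, -7, -14]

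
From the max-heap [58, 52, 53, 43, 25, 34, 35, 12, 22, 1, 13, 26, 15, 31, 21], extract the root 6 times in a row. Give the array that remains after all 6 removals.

extract-max #1 returns 58:
  remove root 58; move last element 21 to root → [21, 52, 53, 43, 25, 34, 35, 12, 22, 1, 13, 26, 15, 31]
  21 vs larger child 53 at index 2, swap → [53, 52, 21, 43, 25, 34, 35, 12, 22, 1, 13, 26, 15, 31]
  21 vs larger child 35 at index 6, swap → [53, 52, 35, 43, 25, 34, 21, 12, 22, 1, 13, 26, 15, 31]
  21 vs only child 31 at index 13, swap → [53, 52, 35, 43, 25, 34, 31, 12, 22, 1, 13, 26, 15, 21]
extract-max #2 returns 53:
  remove root 53; move last element 21 to root → [21, 52, 35, 43, 25, 34, 31, 12, 22, 1, 13, 26, 15]
  21 vs larger child 52 at index 1, swap → [52, 21, 35, 43, 25, 34, 31, 12, 22, 1, 13, 26, 15]
  21 vs larger child 43 at index 3, swap → [52, 43, 35, 21, 25, 34, 31, 12, 22, 1, 13, 26, 15]
  21 vs larger child 22 at index 8, swap → [52, 43, 35, 22, 25, 34, 31, 12, 21, 1, 13, 26, 15]
extract-max #3 returns 52:
  remove root 52; move last element 15 to root → [15, 43, 35, 22, 25, 34, 31, 12, 21, 1, 13, 26]
  15 vs larger child 43 at index 1, swap → [43, 15, 35, 22, 25, 34, 31, 12, 21, 1, 13, 26]
  15 vs larger child 25 at index 4, swap → [43, 25, 35, 22, 15, 34, 31, 12, 21, 1, 13, 26]
extract-max #4 returns 43:
  remove root 43; move last element 26 to root → [26, 25, 35, 22, 15, 34, 31, 12, 21, 1, 13]
  26 vs larger child 35 at index 2, swap → [35, 25, 26, 22, 15, 34, 31, 12, 21, 1, 13]
  26 vs larger child 34 at index 5, swap → [35, 25, 34, 22, 15, 26, 31, 12, 21, 1, 13]
extract-max #5 returns 35:
  remove root 35; move last element 13 to root → [13, 25, 34, 22, 15, 26, 31, 12, 21, 1]
  13 vs larger child 34 at index 2, swap → [34, 25, 13, 22, 15, 26, 31, 12, 21, 1]
  13 vs larger child 31 at index 6, swap → [34, 25, 31, 22, 15, 26, 13, 12, 21, 1]
extract-max #6 returns 34:
  remove root 34; move last element 1 to root → [1, 25, 31, 22, 15, 26, 13, 12, 21]
  1 vs larger child 31 at index 2, swap → [31, 25, 1, 22, 15, 26, 13, 12, 21]
  1 vs larger child 26 at index 5, swap → [31, 25, 26, 22, 15, 1, 13, 12, 21]

[31, 25, 26, 22, 15, 1, 13, 12, 21]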